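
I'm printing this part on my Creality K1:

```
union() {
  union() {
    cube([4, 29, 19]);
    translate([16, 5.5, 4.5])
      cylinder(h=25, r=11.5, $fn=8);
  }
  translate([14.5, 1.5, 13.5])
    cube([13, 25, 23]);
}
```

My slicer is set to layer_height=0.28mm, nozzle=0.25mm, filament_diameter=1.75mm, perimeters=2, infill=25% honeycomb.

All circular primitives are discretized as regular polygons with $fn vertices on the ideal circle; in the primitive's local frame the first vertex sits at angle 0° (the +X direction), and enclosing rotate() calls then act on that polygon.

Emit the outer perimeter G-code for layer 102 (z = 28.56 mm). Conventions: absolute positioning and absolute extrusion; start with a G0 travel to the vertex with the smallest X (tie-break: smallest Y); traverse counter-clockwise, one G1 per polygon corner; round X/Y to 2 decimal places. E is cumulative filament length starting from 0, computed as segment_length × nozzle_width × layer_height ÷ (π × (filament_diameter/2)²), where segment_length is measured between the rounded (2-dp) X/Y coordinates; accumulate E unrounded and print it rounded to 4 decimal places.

At z = 28.56 mm: the cube is absent (z outside [0, 19]); the cylinder at (16, 5.5): section is a regular 8-gon, circumradius r=11.5; Merging all regions: only the r=11.5 cylinder at (16, 5.5) is present, so the union is just that shape — 1 connected region; the cube at (14.5, 1.5) is present — its section is the full 13×25 rectangle; Combining (union): the regions partially overlap (shared area 158.99 mm²), so overlapping operands fuse into one piece — 1 connected region. The outline is a single polygon with 10 vertices. Extrusion per mm of travel: 0.25 × 0.28 / (π × 0.875²) = 0.029103. Accumulating E over each segment gives final E = 2.8122.

G0 X4.50 Y5.50 Z28.56
G1 X7.87 Y-2.63 E0.2561
G1 X16.00 Y-6.00 E0.5123
G1 X24.13 Y-2.63 E0.7684
G1 X25.84 Y1.50 E0.8985
G1 X27.50 Y1.50 E0.9468
G1 X27.50 Y26.50 E1.6743
G1 X14.50 Y26.50 E2.0527
G1 X14.50 Y16.38 E2.3472
G1 X7.87 Y13.63 E2.5561
G1 X4.50 Y5.50 E2.8122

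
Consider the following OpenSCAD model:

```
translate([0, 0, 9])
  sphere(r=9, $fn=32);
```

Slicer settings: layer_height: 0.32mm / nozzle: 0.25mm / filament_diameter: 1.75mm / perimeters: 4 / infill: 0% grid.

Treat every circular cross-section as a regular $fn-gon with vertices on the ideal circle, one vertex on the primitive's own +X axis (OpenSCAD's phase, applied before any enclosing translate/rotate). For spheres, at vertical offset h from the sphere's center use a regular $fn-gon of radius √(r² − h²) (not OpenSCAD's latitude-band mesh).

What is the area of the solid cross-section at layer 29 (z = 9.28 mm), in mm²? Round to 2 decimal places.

252.59 mm²

At z = 9.28 mm: the sphere: section is a regular 32-gon, circumradius = √(r²−h²) = √(9²−0.28²) = 8.996 (area = (32/2)·8.996²·sin(360°/32) = 252.59 mm²). Overall, the cross-section is a single solid region. Net area = 252.59 mm².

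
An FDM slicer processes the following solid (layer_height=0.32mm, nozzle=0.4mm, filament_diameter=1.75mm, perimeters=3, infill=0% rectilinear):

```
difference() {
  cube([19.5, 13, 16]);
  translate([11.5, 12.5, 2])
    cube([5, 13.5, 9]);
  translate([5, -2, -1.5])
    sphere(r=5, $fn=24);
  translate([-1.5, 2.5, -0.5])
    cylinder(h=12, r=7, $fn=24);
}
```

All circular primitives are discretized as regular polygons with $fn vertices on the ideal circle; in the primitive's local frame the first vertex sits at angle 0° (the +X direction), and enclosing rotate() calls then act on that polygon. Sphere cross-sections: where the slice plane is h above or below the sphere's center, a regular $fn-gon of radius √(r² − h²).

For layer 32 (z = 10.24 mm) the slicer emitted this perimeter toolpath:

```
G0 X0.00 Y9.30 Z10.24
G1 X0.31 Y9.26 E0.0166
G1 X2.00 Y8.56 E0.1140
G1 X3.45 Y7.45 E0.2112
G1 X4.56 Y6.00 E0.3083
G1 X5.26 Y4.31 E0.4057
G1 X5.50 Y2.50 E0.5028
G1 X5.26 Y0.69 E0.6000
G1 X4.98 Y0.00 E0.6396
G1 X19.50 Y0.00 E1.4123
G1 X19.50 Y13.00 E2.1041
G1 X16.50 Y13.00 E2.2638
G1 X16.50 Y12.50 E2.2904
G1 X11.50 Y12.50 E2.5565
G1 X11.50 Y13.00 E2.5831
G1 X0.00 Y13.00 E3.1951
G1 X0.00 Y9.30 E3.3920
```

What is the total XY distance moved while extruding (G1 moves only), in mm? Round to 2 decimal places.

63.74 mm

Sum the Euclidean lengths of each G1 segment: total = 63.74 mm.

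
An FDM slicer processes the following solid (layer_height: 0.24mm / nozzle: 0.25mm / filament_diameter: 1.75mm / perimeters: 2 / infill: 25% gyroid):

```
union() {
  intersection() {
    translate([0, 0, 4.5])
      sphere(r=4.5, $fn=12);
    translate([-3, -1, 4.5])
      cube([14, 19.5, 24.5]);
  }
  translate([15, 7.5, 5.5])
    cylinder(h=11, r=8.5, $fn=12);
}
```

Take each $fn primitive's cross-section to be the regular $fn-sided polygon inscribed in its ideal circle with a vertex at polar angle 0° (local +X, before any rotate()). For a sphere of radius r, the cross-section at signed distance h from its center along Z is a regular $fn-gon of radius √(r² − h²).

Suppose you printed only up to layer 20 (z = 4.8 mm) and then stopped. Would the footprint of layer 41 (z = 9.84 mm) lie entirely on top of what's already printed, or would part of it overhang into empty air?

part overhangs

Compare the two slices. At z = 4.8: the r=4.5 sphere contributes a regular 12-gon of circumradius √(4.5²−0.3²) = 4.490 (area = (12/2)·4.490²·sin(360°/12) = 60.48 mm²); the 14×19.5 cube at (-3, -1) contributes its full rectangle (area 273.00 mm²); Taking the intersection: the 14×19.5 cube at (-3, -1) partially overlaps the r=4.5 sphere; clipping to the common part keeps 34.53 mm² — area = 34.53 mm²; the cylinder at (15, 7.5) is absent (z outside [5.5, 16.5]); Taking the union: only the result so far is present, so the union is just that shape — area = 34.53 mm². At z = 9.84: the sphere does not reach this height (|z−center|=5.340 > r=4.5); the cube at (-3, -1) is present — its section is the full 14×19.5 rectangle (area 273.00 mm²); Taking the intersection: at least one operand is absent at this height, so nothing remains; the r=8.5 cylinder at (15, 7.5) gives a regular 12-gon of circumradius 8.5 (constant along its height) (area = (12/2)·8.500²·sin(360°/12) = 216.75 mm²); Taking the union: only the r=8.5 cylinder at (15, 7.5) is present, so the union is just that shape — area = 216.75 mm². Checking containment: at z = 9.84 the cross-section extends beyond the z = 4.8 cross-section by about 216.75 mm².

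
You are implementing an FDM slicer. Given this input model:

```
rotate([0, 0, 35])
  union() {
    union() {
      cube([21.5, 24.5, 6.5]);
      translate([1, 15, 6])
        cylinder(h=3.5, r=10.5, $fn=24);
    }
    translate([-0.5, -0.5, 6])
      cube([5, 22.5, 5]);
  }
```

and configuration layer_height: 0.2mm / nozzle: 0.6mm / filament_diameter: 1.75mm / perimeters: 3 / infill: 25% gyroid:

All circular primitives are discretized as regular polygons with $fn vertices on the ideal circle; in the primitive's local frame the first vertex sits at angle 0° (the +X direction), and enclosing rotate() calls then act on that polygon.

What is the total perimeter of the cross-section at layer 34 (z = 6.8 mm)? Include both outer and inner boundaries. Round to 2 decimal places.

76.56 mm

At z = 6.8 mm: the cube is not intersected at this z (z outside [0, 6.5]); the r=10.5 cylinder at (1, 15) gives a regular 24-gon of circumradius 10.5 (constant along its height) (perimeter = 2·24·10.500·sin(180°/24) = 65.79 mm); Taking the union: only the r=10.5 cylinder at (1, 15) is present, so the union is just that shape — boundary = 65.79 mm; the cube at (-0.5, -0.5) is present — its section is the full 5×22.5 rectangle (perimeter 55.00 mm); Merging all regions: the regions partially overlap (shared area 86.46 mm²), so the edge portions inside another operand are dropped and the merged outline is re-measured after clipping — boundary = 76.56 mm; (whole slice rotated 35° about Z — lengths, areas and connectivity unchanged). Overall, the cross-section is a single solid region. Total boundary length (outer) = 76.56 mm.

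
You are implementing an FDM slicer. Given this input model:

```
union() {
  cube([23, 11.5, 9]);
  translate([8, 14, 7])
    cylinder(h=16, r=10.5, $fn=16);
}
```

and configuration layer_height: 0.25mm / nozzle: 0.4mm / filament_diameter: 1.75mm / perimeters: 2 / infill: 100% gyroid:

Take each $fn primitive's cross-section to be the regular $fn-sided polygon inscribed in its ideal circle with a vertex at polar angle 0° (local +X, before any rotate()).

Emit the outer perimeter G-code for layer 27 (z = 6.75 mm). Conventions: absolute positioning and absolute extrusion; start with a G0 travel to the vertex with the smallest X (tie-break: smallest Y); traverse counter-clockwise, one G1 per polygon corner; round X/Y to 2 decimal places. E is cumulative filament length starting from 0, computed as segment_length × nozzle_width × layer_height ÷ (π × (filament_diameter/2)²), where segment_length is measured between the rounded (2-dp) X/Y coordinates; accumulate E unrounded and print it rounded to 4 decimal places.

At z = 6.75 mm: the cube (footprint 23×11.5) is included at this height; the cylinder at (8, 14) is absent (z outside [7, 23]); Merging all regions: only the 23×11.5 cube is present, so the union is just that shape — 1 connected region. The outline is a single polygon with 4 vertices. Extrusion per mm of travel: 0.4 × 0.25 / (π × 0.875²) = 0.041575. Accumulating E over each segment gives final E = 2.8687.

G0 X0.00 Y0.00 Z6.75
G1 X23.00 Y0.00 E0.9562
G1 X23.00 Y11.50 E1.4343
G1 X0.00 Y11.50 E2.3906
G1 X0.00 Y0.00 E2.8687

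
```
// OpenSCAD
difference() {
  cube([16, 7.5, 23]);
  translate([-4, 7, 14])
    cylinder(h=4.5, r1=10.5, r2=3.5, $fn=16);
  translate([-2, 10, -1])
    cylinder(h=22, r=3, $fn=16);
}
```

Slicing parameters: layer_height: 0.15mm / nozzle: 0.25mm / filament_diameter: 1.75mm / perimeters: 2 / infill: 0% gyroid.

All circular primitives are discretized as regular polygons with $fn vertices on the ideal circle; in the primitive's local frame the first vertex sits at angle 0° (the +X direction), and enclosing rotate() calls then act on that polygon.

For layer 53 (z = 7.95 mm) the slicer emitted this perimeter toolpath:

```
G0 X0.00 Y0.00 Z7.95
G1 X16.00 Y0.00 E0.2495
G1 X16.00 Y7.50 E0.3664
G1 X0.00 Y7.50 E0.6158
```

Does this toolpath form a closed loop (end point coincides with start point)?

Start point (G0): (0.00, 0.00). End point (last G1): the path does not return to the start — open.

no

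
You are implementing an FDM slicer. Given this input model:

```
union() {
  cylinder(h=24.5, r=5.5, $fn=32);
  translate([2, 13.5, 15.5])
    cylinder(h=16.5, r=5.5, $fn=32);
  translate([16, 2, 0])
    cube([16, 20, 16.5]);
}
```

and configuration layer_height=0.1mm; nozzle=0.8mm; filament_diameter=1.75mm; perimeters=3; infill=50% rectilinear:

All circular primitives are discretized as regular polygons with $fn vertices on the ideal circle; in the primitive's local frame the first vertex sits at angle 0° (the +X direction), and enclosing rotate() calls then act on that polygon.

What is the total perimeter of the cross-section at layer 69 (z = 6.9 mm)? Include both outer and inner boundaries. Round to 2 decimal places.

106.50 mm

At z = 6.9 mm: the r=5.5 cylinder contributes a regular 32-gon of circumradius 5.5 (perimeter = 2·32·5.500·sin(180°/32) = 34.50 mm); the cylinder at (2, 13.5) is absent (z outside [15.5, 32]); the cube at (16, 2) (footprint 16×20) is included at this height (perimeter 72.00 mm); Combining (union): the 2 present regions are separate (no shared area or edge), so areas and boundary lengths simply add and each stays a separate island — boundary = 106.50 mm. Overall, the cross-section has 2 separate islands. Total boundary length (outer) = 106.50 mm.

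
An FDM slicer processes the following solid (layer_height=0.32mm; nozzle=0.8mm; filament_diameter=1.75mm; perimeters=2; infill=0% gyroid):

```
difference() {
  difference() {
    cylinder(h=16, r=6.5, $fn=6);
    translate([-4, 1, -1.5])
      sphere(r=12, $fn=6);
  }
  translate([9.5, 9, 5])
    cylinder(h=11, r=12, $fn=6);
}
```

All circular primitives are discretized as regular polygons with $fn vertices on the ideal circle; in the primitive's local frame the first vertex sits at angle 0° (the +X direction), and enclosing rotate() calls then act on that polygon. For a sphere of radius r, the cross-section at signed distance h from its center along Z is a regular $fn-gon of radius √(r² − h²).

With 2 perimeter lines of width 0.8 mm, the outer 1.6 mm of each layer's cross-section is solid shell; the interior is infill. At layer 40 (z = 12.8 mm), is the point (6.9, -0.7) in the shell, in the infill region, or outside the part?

outside

At z = 12.8 mm: the r=6.5 cylinder gives a regular 6-gon of circumradius 6.5 (constant along its height); the sphere at (-4, 1) does not reach this height (|z−center|=14.300 > r=12); Subtracting the remaining from the first: none of the subtracted shapes is present at this height, so the r=6.5 cylinder is unchanged — 1 connected region; the r=12 cylinder at (9.5, 9) contributes a regular 6-gon of circumradius 12; Taking the first minus the rest: starting from the result so far, the r=12 cylinder at (9.5, 9) partially overlaps it — only the 25.59 mm² overlap (of its 374.12 mm²) is removed, clipping the outline — 1 connected region. Overall, the cross-section is a single solid region. The nearest boundary edge runs (3.50, -1.39)→(5.70, -1.39); distance from the point to it = 1.39 mm. The point is not inside any of the regions above, so it lies outside the cross-section (1.39 mm from the nearest boundary).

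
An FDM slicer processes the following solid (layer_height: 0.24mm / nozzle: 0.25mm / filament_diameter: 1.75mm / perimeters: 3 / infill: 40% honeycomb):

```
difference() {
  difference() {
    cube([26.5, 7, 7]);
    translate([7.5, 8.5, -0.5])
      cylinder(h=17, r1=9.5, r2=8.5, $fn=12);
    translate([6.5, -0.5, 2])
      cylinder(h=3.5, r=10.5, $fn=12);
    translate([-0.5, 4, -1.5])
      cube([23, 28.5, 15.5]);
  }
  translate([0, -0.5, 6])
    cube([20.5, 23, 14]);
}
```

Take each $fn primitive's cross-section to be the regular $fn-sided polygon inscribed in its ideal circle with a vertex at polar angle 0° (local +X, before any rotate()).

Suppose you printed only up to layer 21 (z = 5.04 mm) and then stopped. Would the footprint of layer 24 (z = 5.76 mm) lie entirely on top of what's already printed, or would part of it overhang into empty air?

Compare the two slices. At z = 5.04: the cube (footprint 26.5×7) is included at this height (area 185.50 mm²); the cone at (7.5, 8.5) contributes a regular 12-gon of circumradius 9.174 (interpolated between r1=9.5 and r2=8.5 at t=0.326) (area = (12/2)·9.174²·sin(360°/12) = 252.49 mm²); the r=10.5 cylinder at (6.5, -0.5) gives a regular 12-gon of circumradius 10.5 (constant along its height) (area = (12/2)·10.500²·sin(360°/12) = 330.75 mm²); the cube at (-0.5, 4) is present — its section is the full 23×28.5 rectangle (area 655.50 mm²); Taking the first minus the rest: starting from the 26.5×7 cube (185.50 mm²), the cone at (7.5, 8.5) partially overlaps it — only the 94.88 mm² overlap (of its 252.49 mm²) is removed, clipping the outline; the r=10.5 cylinder at (6.5, -0.5) partially overlaps it — only the 18.15 mm² overlap (of its 330.75 mm²) is removed, clipping the outline; the 23×28.5 cube at (-0.5, 4) partially overlaps it — only the 19.79 mm² overlap (of its 655.50 mm²) is removed, clipping the outline — area = 52.68 mm²; the cube at (0, -0.5) does not reach this height (z outside [6, 20]); Subtracting the remaining from the first: none of the subtracted shapes is present at this height, so that combined region is unchanged — area = 52.68 mm². At z = 5.76: the 26.5×7 cube contributes its full rectangle (area 185.50 mm²); the cone at (7.5, 8.5): at t=0.368 of its height the radius interpolates to r₁+(r₂−r₁)t = 9.132, giving a regular 12-gon of that circumradius (area = (12/2)·9.132²·sin(360°/12) = 250.17 mm²); the cylinder at (6.5, -0.5) does not reach this height (z outside [2, 5.5]); the cube at (-0.5, 4) is present — its section is the full 23×28.5 rectangle (area 655.50 mm²); Taking the first minus the rest: starting from the 26.5×7 cube (185.50 mm²), the cone at (7.5, 8.5) partially overlaps it — only the 94.21 mm² overlap (of its 250.17 mm²) is removed, clipping the outline; the 23×28.5 cube at (-0.5, 4) partially overlaps it — only the 20.02 mm² overlap (of its 655.50 mm²) is removed, clipping the outline — area = 71.28 mm²; the cube at (0, -0.5) is absent (z outside [6, 20]); After the difference (first − rest): none of the subtracted shapes is present at this height, so the result so far is unchanged — area = 71.28 mm². Checking containment: at z = 5.76 the cross-section extends beyond the z = 5.04 cross-section by about 18.60 mm².

part overhangs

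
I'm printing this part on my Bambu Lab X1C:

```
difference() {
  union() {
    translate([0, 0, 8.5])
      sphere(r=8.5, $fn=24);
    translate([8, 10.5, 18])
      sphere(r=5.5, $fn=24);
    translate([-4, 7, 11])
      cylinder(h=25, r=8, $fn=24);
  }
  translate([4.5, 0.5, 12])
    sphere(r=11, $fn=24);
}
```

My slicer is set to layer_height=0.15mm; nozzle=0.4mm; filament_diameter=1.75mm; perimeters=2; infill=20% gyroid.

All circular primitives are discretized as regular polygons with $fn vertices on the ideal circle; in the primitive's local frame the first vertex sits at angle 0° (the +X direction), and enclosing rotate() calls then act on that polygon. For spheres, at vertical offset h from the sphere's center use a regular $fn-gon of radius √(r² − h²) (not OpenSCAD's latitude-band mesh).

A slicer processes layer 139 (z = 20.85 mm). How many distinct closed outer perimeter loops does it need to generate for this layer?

At z = 20.85 mm: the sphere is not intersected at this z (|z−center|=12.350 > r=8.5); the r=5.5 sphere at (8, 10.5) slices to a regular 24-gon of circumradius 4.704 (√(r²−h²) with h=2.85 from center); the r=8 cylinder at (-4, 7) gives a regular 24-gon of circumradius 8 (constant along its height); Combining (union): the regions partially overlap (shared area 0.16 mm²), so overlapping operands fuse into one piece — 1 connected region; the r=11 sphere at (4.5, 0.5) contributes a regular 24-gon of circumradius √(11²−8.85²) = 6.533; Subtracting the remaining from the first: starting from the result so far, the r=11 sphere at (4.5, 0.5) partially overlaps it — only the 26.14 mm² overlap (of its 132.55 mm²) is removed, clipping the outline — 1 connected region. The result has 1 disconnected region.

1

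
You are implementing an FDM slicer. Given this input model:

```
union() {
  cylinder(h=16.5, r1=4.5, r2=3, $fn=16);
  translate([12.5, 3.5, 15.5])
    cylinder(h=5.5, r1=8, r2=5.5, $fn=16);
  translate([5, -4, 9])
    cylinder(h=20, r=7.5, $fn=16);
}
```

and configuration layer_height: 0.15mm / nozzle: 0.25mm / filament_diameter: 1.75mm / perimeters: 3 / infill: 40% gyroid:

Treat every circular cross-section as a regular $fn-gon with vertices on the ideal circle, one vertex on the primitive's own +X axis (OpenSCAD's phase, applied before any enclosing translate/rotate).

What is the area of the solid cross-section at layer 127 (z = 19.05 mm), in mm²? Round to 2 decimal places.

278.80 mm²

At z = 19.05 mm: the cone does not reach this height (z outside [0, 16.5]); the cone at (12.5, 3.5) contributes a regular 16-gon of circumradius 6.386 (interpolated between r1=8 and r2=5.5 at t=0.645) (area = (16/2)·6.386²·sin(360°/16) = 124.86 mm²); the r=7.5 cylinder at (5, -4) contributes a regular 16-gon of circumradius 7.5 (area = (16/2)·7.500²·sin(360°/16) = 172.21 mm²); Taking the union: the regions partially overlap — summed areas 297.07 mm² minus the doubly-counted overlap 18.27 mm² gives 278.80 mm² — area = 278.80 mm². Overall, the cross-section is a single solid region. Net area = 278.80 mm².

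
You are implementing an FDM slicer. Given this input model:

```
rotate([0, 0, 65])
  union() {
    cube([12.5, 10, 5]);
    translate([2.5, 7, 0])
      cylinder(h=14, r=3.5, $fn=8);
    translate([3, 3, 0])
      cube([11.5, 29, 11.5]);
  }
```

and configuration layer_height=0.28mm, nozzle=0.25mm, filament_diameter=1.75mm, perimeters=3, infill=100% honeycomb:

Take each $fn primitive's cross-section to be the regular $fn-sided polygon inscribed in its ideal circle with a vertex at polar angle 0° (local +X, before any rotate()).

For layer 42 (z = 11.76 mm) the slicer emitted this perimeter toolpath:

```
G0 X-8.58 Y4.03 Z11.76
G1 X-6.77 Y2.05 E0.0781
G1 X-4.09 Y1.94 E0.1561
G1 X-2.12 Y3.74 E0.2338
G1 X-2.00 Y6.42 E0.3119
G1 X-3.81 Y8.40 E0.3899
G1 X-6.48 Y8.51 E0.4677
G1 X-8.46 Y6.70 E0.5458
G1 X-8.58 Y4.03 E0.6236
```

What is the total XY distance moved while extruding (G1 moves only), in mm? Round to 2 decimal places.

Sum the Euclidean lengths of each G1 segment: total = 21.43 mm.

21.43 mm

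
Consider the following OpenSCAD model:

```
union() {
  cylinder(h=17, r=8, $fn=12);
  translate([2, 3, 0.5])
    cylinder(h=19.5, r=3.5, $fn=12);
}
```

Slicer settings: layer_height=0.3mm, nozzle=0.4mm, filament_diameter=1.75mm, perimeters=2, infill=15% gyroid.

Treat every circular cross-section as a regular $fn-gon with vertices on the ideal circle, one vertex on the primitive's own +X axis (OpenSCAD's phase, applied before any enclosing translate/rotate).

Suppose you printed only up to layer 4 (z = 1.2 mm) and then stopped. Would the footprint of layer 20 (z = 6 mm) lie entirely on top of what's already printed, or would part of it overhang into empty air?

entirely on top

Compare the two slices. At z = 1.2: the r=8 cylinder gives a regular 12-gon of circumradius 8 (constant along its height) (area = (12/2)·8.000²·sin(360°/12) = 192.00 mm²); the r=3.5 cylinder at (2, 3) gives a regular 12-gon of circumradius 3.5 (constant along its height) (area = (12/2)·3.500²·sin(360°/12) = 36.75 mm²); Combining (union): the r=3.5 cylinder at (2, 3) lies entirely inside the r=8 cylinder, so the union is just the r=8 cylinder — area = 192.00 mm². At z = 6: the cylinder: section is a regular 12-gon, circumradius r=8 (area = (12/2)·8.000²·sin(360°/12) = 192.00 mm²); the r=3.5 cylinder at (2, 3) contributes a regular 12-gon of circumradius 3.5 (area = (12/2)·3.500²·sin(360°/12) = 36.75 mm²); Merging all regions: the r=3.5 cylinder at (2, 3) lies entirely inside the r=8 cylinder, so the union is just the r=8 cylinder — area = 192.00 mm². Checking containment: the cross-section at z = 6 is a subset of the cross-section at z = 1.2.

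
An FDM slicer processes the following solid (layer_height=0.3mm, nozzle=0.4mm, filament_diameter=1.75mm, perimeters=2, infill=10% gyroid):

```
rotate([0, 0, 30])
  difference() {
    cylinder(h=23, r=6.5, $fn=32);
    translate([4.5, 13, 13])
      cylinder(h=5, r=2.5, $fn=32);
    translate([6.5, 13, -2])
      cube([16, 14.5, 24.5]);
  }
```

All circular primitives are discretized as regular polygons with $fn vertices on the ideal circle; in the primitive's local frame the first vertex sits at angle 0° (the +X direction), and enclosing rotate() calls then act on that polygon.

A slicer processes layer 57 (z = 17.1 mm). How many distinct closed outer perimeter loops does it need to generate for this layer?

At z = 17.1 mm: the cylinder: section is a regular 32-gon, circumradius r=6.5; the r=2.5 cylinder at (4.5, 13) gives a regular 32-gon of circumradius 2.5 (constant along its height); the 16×14.5 cube at (6.5, 13) contributes its full rectangle; After the difference (first − rest): starting from the r=6.5 cylinder, the r=2.5 cylinder at (4.5, 13) misses the remaining region (no effect); the 16×14.5 cube at (6.5, 13) misses the remaining region (no effect) — 1 connected region; (rotated 30° about Z; rotation is an isometry so areas/perimeters/island counts are preserved). The result has 1 disconnected region.

1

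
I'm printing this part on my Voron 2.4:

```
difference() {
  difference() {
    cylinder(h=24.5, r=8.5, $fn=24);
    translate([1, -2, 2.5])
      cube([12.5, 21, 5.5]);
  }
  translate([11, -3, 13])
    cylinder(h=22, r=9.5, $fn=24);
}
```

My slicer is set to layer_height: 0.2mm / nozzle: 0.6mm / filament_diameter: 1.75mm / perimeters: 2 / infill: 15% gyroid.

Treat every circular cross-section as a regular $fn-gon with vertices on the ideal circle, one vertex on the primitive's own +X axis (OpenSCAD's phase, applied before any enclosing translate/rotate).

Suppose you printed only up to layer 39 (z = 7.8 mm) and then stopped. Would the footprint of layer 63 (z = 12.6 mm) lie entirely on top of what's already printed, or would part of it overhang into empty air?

part overhangs

Compare the two slices. At z = 7.8: the r=8.5 cylinder gives a regular 24-gon of circumradius 8.5 (constant along its height) (area = (24/2)·8.500²·sin(360°/24) = 224.40 mm²); the 12.5×21 cube at (1, -2) contributes its full rectangle (area 262.50 mm²); Taking the first minus the rest: starting from the r=8.5 cylinder (224.40 mm²), the 12.5×21 cube at (1, -2) partially overlaps it — only the 62.40 mm² overlap (of its 262.50 mm²) is removed, clipping the outline — area = 161.99 mm²; the cylinder at (11, -3) is not intersected at this z (z outside [13, 35]); Subtracting the remaining from the first: none of the subtracted shapes is present at this height, so that combined region is unchanged — area = 161.99 mm². At z = 12.6: the cylinder: section is a regular 24-gon, circumradius r=8.5 (area = (24/2)·8.500²·sin(360°/24) = 224.40 mm²); the cube at (1, -2) is not intersected at this z (z outside [2.5, 8]); Subtracting the remaining from the first: none of the subtracted shapes is present at this height, so the r=8.5 cylinder is unchanged — area = 224.40 mm²; the cylinder at (11, -3) is absent (z outside [13, 35]); Subtracting the remaining from the first: none of the subtracted shapes is present at this height, so that combined region is unchanged — area = 224.40 mm². Checking containment: at z = 12.6 the cross-section extends beyond the z = 7.8 cross-section by about 62.40 mm².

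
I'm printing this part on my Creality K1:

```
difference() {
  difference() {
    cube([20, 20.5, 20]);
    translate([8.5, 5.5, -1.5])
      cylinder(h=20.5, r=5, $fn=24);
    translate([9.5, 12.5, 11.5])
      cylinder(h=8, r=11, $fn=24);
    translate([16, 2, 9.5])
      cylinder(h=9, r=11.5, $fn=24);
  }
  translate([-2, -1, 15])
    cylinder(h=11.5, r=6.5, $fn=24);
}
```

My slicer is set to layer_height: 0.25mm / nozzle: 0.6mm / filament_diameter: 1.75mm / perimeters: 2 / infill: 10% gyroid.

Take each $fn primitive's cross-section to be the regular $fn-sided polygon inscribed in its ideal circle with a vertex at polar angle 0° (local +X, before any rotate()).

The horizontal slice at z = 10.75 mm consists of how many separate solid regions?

At z = 10.75 mm: the cube is present — its section is the full 20×20.5 rectangle; the r=5 cylinder at (8.5, 5.5) contributes a regular 24-gon of circumradius 5; the cylinder at (9.5, 12.5) does not reach this height (z outside [11.5, 19.5]); the r=11.5 cylinder at (16, 2) contributes a regular 24-gon of circumradius 11.5; After the difference (first − rest): starting from the 20×20.5 cube, the r=5 cylinder at (8.5, 5.5) lies wholly inside it (removes its full 77.65 mm² and its 31.33 mm outline becomes a hole wall); the r=11.5 cylinder at (16, 2) partially overlaps it — only the 112.36 mm² overlap (of its 410.75 mm²) is removed, clipping the outline — 1 connected region; the cylinder at (-2, -1) is absent (z outside [15, 26.5]); Subtracting the remaining from the first: none of the subtracted shapes is present at this height, so the result so far is unchanged — 1 connected region. The result has 1 disconnected region.

1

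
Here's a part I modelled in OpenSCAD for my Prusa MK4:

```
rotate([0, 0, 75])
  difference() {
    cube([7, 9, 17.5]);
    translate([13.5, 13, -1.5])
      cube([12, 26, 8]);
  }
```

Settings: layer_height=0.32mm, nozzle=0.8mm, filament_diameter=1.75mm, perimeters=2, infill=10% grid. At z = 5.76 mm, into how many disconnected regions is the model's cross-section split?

1

At z = 5.76 mm: the cube is present — its section is the full 7×9 rectangle; the 12×26 cube at (13.5, 13) contributes its full rectangle; After the difference (first − rest): starting from the 7×9 cube, the 12×26 cube at (13.5, 13) misses the remaining region (no effect) — 1 connected region; (rotated 75° about Z; rotation is an isometry so areas/perimeters/island counts are preserved). The result has 1 disconnected region.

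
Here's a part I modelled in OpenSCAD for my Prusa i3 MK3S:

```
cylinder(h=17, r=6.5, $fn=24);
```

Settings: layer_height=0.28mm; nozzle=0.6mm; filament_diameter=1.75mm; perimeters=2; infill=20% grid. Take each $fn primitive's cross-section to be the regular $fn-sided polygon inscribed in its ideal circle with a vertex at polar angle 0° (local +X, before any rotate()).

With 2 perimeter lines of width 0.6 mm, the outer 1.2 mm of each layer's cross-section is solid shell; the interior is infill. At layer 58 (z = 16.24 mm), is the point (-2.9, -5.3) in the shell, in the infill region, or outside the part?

At z = 16.24 mm: the cylinder: section is a regular 24-gon, circumradius r=6.5. Overall, the cross-section is a single solid region. The nearest boundary edge runs (-3.25, -5.63)→(-1.68, -6.28); distance from the point to it = 0.44 mm. The point is inside the cross-section, 0.44 mm from the nearest boundary — within the 1.2 mm shell band (2 × 0.6).

shell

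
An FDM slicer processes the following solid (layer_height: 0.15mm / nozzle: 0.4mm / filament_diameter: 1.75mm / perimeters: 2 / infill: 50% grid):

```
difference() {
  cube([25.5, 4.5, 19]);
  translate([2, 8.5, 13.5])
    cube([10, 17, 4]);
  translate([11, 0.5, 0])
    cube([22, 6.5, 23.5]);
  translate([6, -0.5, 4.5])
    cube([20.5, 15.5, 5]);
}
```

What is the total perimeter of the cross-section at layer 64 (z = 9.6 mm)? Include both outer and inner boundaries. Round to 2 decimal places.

At z = 9.6 mm: the cube is present — its section is the full 25.5×4.5 rectangle (perimeter 60.00 mm); the cube at (2, 8.5) does not reach this height (z outside [13.5, 17.5]); the cube at (11, 0.5) (footprint 22×6.5) is included at this height (perimeter 57.00 mm); the cube at (6, -0.5) is not intersected at this z (z outside [4.5, 9.5]); Subtracting the remaining from the first: starting from the 25.5×4.5 cube, the 22×6.5 cube at (11, 0.5) partially overlaps it — only the 58.00 mm² overlap (of its 143.00 mm²) is removed, clipping the outline — boundary = 60.00 mm. Overall, the cross-section is a single solid region. Total boundary length (outer) = 60.00 mm.

60.00 mm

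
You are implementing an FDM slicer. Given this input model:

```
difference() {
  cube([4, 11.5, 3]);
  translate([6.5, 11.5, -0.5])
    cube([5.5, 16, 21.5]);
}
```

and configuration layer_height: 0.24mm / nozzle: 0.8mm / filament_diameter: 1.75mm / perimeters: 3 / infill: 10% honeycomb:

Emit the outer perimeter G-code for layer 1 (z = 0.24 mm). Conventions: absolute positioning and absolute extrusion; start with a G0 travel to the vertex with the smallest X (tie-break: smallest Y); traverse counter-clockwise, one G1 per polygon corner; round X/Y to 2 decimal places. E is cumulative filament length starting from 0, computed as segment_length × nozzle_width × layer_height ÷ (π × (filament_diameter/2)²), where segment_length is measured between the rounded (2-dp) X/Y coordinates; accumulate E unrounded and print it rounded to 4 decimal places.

G0 X0.00 Y0.00 Z0.24
G1 X4.00 Y0.00 E0.3193
G1 X4.00 Y11.50 E1.2373
G1 X0.00 Y11.50 E1.5566
G1 X0.00 Y0.00 E2.4746

At z = 0.24 mm: the 4×11.5 cube contributes its full rectangle; the cube at (6.5, 11.5) is present — its section is the full 5.5×16 rectangle; After the difference (first − rest): starting from the 4×11.5 cube, the 5.5×16 cube at (6.5, 11.5) misses the remaining region (no effect) — 1 connected region. The outline is a single polygon with 4 vertices. Extrusion per mm of travel: 0.8 × 0.24 / (π × 0.875²) = 0.079824. Accumulating E over each segment gives final E = 2.4746.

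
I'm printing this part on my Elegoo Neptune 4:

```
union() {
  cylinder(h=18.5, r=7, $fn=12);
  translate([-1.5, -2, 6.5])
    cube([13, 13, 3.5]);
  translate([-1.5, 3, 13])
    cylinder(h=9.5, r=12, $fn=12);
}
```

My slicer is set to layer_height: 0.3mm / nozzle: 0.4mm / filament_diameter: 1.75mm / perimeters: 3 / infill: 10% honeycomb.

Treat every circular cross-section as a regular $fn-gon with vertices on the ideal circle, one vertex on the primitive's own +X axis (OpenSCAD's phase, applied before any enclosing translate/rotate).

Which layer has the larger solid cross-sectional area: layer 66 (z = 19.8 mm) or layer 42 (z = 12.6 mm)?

layer 66 (z = 19.8 mm)

Layer 66 (z = 19.8): the cylinder does not reach this height (z outside [0, 18.5]); the cube at (-1.5, -2) does not reach this height (z outside [6.5, 10]); the r=12 cylinder at (-1.5, 3) contributes a regular 12-gon of circumradius 12 (area = (12/2)·12.000²·sin(360°/12) = 432.00 mm²); Merging all regions: only the r=12 cylinder at (-1.5, 3) is present, so the union is just that shape — area = 432.00 mm². So its area = 432.00 mm². Layer 42 (z = 12.6): the cylinder: section is a regular 12-gon, circumradius r=7 (area = (12/2)·7.000²·sin(360°/12) = 147.00 mm²); the cube at (-1.5, -2) is not intersected at this z (z outside [6.5, 10]); the cylinder at (-1.5, 3) does not reach this height (z outside [13, 22.5]); Combining (union): only the r=7 cylinder is present, so the union is just that shape — area = 147.00 mm². So its area = 147.00 mm². Layer 66 is larger (432.00 vs 147.00 mm²).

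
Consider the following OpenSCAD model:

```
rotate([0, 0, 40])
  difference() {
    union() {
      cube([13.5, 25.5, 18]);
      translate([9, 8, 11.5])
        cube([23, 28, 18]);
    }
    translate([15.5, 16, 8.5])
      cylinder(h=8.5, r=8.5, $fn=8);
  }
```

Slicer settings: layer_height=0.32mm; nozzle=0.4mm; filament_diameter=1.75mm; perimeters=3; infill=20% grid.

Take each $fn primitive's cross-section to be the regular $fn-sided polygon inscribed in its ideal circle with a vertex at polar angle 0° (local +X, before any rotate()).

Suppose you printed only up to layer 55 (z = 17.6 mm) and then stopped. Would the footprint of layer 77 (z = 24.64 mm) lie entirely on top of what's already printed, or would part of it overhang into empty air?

Compare the two slices. At z = 17.6: the 13.5×25.5 cube contributes its full rectangle (area 344.25 mm²); the cube at (9, 8) (footprint 23×28) is included at this height (area 644.00 mm²); Combining (union): the regions partially overlap — summed areas 988.25 mm² minus the doubly-counted overlap 78.75 mm² gives 909.50 mm² — area = 909.50 mm²; the cylinder at (15.5, 16) is absent (z outside [8.5, 17]); After the difference (first − rest): none of the subtracted shapes is present at this height, so the result so far is unchanged — area = 909.50 mm²; (whole slice rotated 40° about Z — lengths, areas and connectivity unchanged). At z = 24.64: the cube does not reach this height (z outside [0, 18]); the cube at (9, 8) is present — its section is the full 23×28 rectangle (area 644.00 mm²); Taking the union: only the 23×28 cube at (9, 8) is present, so the union is just that shape — area = 644.00 mm²; the cylinder at (15.5, 16) is not intersected at this z (z outside [8.5, 17]); Taking the first minus the rest: none of the subtracted shapes is present at this height, so that combined region is unchanged — area = 644.00 mm²; (whole slice rotated 40° about Z — lengths, areas and connectivity unchanged). Checking containment: the cross-section at z = 24.64 is a subset of the cross-section at z = 17.6.

entirely on top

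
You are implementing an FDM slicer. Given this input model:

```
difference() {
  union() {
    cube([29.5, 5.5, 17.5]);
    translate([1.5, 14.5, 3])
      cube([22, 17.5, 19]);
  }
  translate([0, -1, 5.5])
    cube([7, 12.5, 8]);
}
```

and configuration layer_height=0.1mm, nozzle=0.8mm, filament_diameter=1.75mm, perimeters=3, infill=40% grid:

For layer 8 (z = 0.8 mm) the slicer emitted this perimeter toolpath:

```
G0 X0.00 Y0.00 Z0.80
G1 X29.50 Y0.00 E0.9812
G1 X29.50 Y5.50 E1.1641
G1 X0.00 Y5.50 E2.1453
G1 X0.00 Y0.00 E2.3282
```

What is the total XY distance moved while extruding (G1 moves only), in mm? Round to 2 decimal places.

Sum the Euclidean lengths of each G1 segment: total = 70.00 mm.

70.00 mm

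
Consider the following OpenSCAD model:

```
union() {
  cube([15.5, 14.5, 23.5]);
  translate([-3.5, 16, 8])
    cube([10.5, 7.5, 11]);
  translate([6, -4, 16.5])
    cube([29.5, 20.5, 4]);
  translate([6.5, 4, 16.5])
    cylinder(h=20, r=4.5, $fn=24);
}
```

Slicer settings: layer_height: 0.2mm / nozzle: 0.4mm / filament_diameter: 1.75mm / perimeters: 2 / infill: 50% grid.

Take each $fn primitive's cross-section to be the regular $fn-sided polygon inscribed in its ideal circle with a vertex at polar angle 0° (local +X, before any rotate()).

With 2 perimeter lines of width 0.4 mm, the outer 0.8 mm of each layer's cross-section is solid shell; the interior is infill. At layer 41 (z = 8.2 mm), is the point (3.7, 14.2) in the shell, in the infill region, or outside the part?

At z = 8.2 mm: the cube (footprint 15.5×14.5) is included at this height; the cube at (-3.5, 16) (footprint 10.5×7.5) is included at this height; the cube at (6, -4) is not intersected at this z (z outside [16.5, 20.5]); the cylinder at (6.5, 4) is not intersected at this z (z outside [16.5, 36.5]); Combining (union): the 2 present regions are separate (no shared area or edge), so areas and boundary lengths simply add and each stays a separate island — 2 connected regions. Overall, the cross-section has 2 separate islands. The nearest boundary edge runs (0.00, 14.50)→(15.50, 14.50); distance from the point to it = 0.30 mm. (Shell/infill is judged within the island containing the point — the largest one.) The point is inside the cross-section, 0.30 mm from the nearest boundary — within the 0.8 mm shell band (2 × 0.4).

shell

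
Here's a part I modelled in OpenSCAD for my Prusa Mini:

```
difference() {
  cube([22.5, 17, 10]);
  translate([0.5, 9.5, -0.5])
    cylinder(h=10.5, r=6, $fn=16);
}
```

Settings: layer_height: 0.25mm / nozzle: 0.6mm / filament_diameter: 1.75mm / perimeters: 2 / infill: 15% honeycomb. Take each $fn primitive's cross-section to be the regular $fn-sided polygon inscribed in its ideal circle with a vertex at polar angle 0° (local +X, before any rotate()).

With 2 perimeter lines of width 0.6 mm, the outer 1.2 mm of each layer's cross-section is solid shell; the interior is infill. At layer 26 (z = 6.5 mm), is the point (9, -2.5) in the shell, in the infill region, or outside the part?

At z = 6.5 mm: the cube is present — its section is the full 22.5×17 rectangle; the r=6 cylinder at (0.5, 9.5) gives a regular 16-gon of circumradius 6 (constant along its height); Taking the first minus the rest: starting from the 22.5×17 cube, the r=6 cylinder at (0.5, 9.5) partially overlaps it — only the 61.06 mm² overlap (of its 110.21 mm²) is removed, clipping the outline — 1 connected region. Overall, the cross-section is a single solid region. The nearest boundary edge runs (22.50, 0.00)→(0.00, 0.00); distance from the point to it = 2.50 mm. The point is not inside any of the regions above, so it lies outside the cross-section (2.50 mm from the nearest boundary).

outside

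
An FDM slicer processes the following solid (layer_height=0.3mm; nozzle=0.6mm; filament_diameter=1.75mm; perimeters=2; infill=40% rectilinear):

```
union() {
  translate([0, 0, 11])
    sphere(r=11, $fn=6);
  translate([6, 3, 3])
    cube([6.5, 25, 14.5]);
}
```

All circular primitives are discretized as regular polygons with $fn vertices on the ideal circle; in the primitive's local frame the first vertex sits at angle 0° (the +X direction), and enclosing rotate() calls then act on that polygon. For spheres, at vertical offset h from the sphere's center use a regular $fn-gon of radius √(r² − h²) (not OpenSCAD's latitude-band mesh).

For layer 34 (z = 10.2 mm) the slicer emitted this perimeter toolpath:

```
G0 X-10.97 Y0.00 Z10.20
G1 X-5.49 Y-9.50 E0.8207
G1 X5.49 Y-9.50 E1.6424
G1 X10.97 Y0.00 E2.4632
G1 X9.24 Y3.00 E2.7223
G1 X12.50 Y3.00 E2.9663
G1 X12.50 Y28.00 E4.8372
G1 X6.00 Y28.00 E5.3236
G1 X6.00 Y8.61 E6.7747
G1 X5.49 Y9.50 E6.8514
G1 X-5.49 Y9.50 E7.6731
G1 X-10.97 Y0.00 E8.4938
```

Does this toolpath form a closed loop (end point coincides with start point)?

yes

Start point (G0): (-10.97, 0.00). End point (last G1): the path returns to the start — closed.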